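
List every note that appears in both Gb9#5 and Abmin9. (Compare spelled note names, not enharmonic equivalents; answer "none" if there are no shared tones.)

Gb9#5 = G♭, B♭, D, F♭, A♭.
Abmin9 = A♭, C♭, E♭, G♭, B♭.
Shared: G♭, B♭, A♭.

G♭, B♭, A♭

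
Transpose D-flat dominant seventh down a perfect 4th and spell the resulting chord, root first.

A-flat, C, E-flat, G-flat

Transposed root: D-flat → A-flat (perfect 4th down). So we spell A-flat dominant seventh:
A-flat — root
C — major 3rd
E-flat — perfect 5th
G-flat — minor 7th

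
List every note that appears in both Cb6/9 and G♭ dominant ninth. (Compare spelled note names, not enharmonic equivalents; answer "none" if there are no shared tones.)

Cb6/9: Cb Eb Gb Ab Db
G♭ dominant ninth: Gb Bb Db Fb Ab
Common to both → Gb, Ab, Db.

Gb  Ab  Db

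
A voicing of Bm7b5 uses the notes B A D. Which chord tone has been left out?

The full Bm7b5 chord is B, D, F, A.
Comparing with the voicing, the diminished 5th (5th) — F — is absent.

F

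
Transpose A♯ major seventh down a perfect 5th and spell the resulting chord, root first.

D-sharp F-double-sharp A-sharp C-double-sharp

A perfect 5th down from A-sharp is D-sharp, so the new chord is D-sharp major seventh.
root → D-sharp
3rd (major 3rd) → F-double-sharp
5th (perfect 5th) → A-sharp
7th (major 7th) → C-double-sharp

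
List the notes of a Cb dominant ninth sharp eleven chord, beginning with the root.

Cb, Eb, Gb, Bbb, Db, F

Cb dominant ninth sharp eleven is a dominant ninth sharp eleven built on Cb.
Root: Cb
Major 3rd (3rd): Eb
Perfect 5th (5th): Gb
Minor 7th (7th): Bbb
Major 9th (9th): Db
Augmented 11th (11th): F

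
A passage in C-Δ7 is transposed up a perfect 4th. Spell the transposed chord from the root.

C up a perfect 4th → F. New chord: F minor-major seventh.
root → F
3rd (minor 3rd) → Ab
5th (perfect 5th) → C
7th (major 7th) → E

F, Ab, C, E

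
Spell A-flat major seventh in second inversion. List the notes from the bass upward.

Eb  G  Ab  C

In root position, A-flat major seventh is Ab–C–Eb–G.
Second inversion puts the fifth (Eb) in the bass.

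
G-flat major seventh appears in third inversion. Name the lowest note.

G-flat major seventh = Gb–Bb–Db–F. Third inversion → seventh in the bass = F.

F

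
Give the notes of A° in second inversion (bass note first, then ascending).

Eb – A – C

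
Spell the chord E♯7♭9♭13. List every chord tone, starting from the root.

Root E#, quality dominant seventh flat nine flat thirteen:
Root: E#
Major 3rd (3rd): G##
Perfect 5th (5th): B#
Minor 7th (7th): D#
Minor 9th (9th): F#
Minor 13th (13th): C#

E# – G## – B# – D# – F# – C#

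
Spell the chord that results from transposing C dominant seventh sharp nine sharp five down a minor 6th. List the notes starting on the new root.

E  G-sharp  B-sharp  D  F-double-sharp

Transposed root: C → E (minor 6th down). So we spell E dominant seventh sharp nine sharp five:
root → E
3rd (major 3rd) → G-sharp
5th (augmented 5th) → B-sharp
7th (minor 7th) → D
9th (augmented 9th) → F-double-sharp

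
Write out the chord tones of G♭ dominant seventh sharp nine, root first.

G-flat, B-flat, D-flat, F-flat, A

Root G-flat, quality dominant seventh sharp nine:
- root: G-flat
- major 3rd: B-flat
- perfect 5th: D-flat
- minor 7th: F-flat
- augmented 9th: A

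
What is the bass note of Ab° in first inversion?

Ab° in root position is A♭–C♭–E𝄫.
First inversion places the third in the bass, which is C♭.

C♭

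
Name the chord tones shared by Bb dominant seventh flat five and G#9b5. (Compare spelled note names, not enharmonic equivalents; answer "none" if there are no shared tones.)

D

Bb dominant seventh flat five: Bb D Fb Ab
G#9b5: G# B# D F# A#
Common to both → D.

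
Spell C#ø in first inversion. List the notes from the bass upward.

In root position, C#ø is C#–E–G–B.
First inversion puts the third (E) in the bass.

E – G – B – C#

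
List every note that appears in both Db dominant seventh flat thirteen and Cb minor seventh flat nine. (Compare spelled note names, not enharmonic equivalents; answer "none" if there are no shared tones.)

C-flat, B-double-flat

Db dominant seventh flat thirteen: D-flat F A-flat C-flat B-double-flat
Cb minor seventh flat nine: C-flat E-double-flat G-flat B-double-flat D-double-flat
Common to both → C-flat, B-double-flat.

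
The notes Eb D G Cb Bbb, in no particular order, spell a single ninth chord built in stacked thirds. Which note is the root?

Arranged so that each adjacent pair is a third by letter name: Cb – Eb – G – Bbb – D.
The bottom of that stack, Cb, is the root (this is Cb dominant seventh sharp nine sharp five).

Cb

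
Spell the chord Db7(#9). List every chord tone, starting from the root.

Db  F  Ab  Cb  E

Root Db, quality dominant seventh sharp nine:
Db — root
F — major 3rd
Ab — perfect 5th
Cb — minor 7th
E — augmented 9th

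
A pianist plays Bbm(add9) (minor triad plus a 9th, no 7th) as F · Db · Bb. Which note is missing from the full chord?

C

The full Bbm(add9) chord is Bb, Db, F, C.
Comparing with the voicing, the major 9th (9th) — C — is absent.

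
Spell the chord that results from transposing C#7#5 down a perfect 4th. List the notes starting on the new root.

A perfect 4th down from C# is G#, so the new chord is G# augmented seventh.
- root: G#
- major 3rd: B#
- augmented 5th: D##
- minor 7th: F#

G# B# D## F#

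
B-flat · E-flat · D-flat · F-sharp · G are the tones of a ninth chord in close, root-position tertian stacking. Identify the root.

E-flat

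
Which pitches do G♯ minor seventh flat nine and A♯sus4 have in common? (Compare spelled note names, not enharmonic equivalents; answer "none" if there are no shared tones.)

D#

G♯ minor seventh flat nine: G# B D# F# A
A♯sus4: A# D# E#
Common to both → D#.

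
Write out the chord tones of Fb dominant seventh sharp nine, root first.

Fb, Ab, Cb, Ebb, G

Root Fb, quality dominant seventh sharp nine:
root → Fb
3rd (major 3rd) → Ab
5th (perfect 5th) → Cb
7th (minor 7th) → Ebb
9th (augmented 9th) → G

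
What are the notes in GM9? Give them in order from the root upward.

GM9 is a major ninth built on G.
Root: G
Major 3rd (3rd): B
Perfect 5th (5th): D
Major 7th (7th): F#
Major 9th (9th): A

G  B  D  F#  A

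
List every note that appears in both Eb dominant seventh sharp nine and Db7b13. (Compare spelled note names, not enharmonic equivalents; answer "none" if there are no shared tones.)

D♭

Eb dominant seventh sharp nine = E♭, G, B♭, D♭, F♯.
Db7b13 = D♭, F, A♭, C♭, B𝄫.
Shared: D♭.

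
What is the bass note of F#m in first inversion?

F#m in root position is F#–A–C#.
First inversion places the third in the bass, which is A.

A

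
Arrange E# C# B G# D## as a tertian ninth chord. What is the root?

Stacking in thirds gives C# – E# – G# – B – D##, so C# is the root — C# dominant seventh sharp nine.

C#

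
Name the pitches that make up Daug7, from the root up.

D  F#  A#  C

Root D, quality augmented seventh:
- root: D
- major 3rd: F#
- augmented 5th: A#
- minor 7th: C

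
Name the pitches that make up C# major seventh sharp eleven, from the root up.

C-sharp E-sharp G-sharp B-sharp F-double-sharp

C# major seventh sharp eleven is a major seventh sharp eleven built on C-sharp.
- root: C-sharp
- major 3rd: E-sharp
- perfect 5th: G-sharp
- major 7th: B-sharp
- augmented 11th: F-double-sharp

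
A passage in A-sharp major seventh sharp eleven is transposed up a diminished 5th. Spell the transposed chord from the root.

E – G# – B – D# – A#

A# up a diminished 5th → E. New chord: E major seventh sharp eleven.
- root: E
- major 3rd: G#
- perfect 5th: B
- major 7th: D#
- augmented 11th: A#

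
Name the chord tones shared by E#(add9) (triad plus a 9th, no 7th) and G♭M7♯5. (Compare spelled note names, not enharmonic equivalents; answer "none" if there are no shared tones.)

E#(add9): E# G## B# F##
G♭M7♯5: Gb Bb D F
Common to both → none.

none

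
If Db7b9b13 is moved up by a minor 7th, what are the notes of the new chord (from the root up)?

Transposed root: Db → Cb (minor 7th up). So we spell Cb dominant seventh flat nine flat thirteen:
Cb — root
Eb — major 3rd
Gb — perfect 5th
Bbb — minor 7th
Dbb — minor 9th
Abb — minor 13th

Cb Eb Gb Bbb Dbb Abb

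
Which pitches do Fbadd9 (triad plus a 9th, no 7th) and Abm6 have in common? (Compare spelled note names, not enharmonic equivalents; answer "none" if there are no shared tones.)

Ab  Cb

Fbadd9 = Fb, Ab, Cb, Gb.
Abm6 = Ab, Cb, Eb, F.
Shared: Ab, Cb.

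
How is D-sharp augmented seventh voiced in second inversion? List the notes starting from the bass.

A-double-sharp C-sharp D-sharp F-double-sharp

D-sharp augmented seventh = D-sharp–F-double-sharp–A-double-sharp–C-sharp; second inversion → fifth (A-double-sharp) lowest.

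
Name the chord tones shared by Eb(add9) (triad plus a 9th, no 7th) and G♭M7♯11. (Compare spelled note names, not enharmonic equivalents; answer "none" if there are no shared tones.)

Eb(add9): Eb G Bb F
G♭M7♯11: Gb Bb Db F C
Common to both → Bb, F.

Bb  F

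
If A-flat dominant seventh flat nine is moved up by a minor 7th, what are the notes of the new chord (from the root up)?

Ab up a minor 7th → Gb. New chord: Gb dominant seventh flat nine.
Gb — root
Bb — major 3rd
Db — perfect 5th
Fb — minor 7th
Abb — minor 9th

Gb – Bb – Db – Fb – Abb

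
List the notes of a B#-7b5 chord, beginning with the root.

Root B♯, quality half-diminished seventh:
root → B♯
3rd (minor 3rd) → D♯
5th (diminished 5th) → F♯
7th (minor 7th) → A♯

B♯, D♯, F♯, A♯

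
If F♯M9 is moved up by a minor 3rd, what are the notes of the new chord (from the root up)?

F# up a minor 3rd → A. New chord: A major ninth.
Root: A
Major 3rd (3rd): C#
Perfect 5th (5th): E
Major 7th (7th): G#
Major 9th (9th): B

A, C#, E, G#, B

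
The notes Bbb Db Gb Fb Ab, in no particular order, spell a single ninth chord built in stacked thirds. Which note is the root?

Arranged so that each adjacent pair is a third by letter name: Gb – Bbb – Db – Fb – Ab.
The bottom of that stack, Gb, is the root (this is Gb minor ninth).

Gb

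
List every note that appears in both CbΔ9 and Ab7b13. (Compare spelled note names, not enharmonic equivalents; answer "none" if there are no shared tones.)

E♭ G♭

CbΔ9: C♭ E♭ G♭ B♭ D♭
Ab7b13: A♭ C E♭ G♭ F♭
Common to both → E♭, G♭.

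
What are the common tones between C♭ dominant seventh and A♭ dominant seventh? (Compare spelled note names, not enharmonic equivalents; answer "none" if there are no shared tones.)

E-flat  G-flat

C♭ dominant seventh: C-flat E-flat G-flat B-double-flat
A♭ dominant seventh: A-flat C E-flat G-flat
Common to both → E-flat, G-flat.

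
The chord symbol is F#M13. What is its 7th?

E♯

Root of F#M13 = F♯. The 7th is a major 7th: F♯ up a major 7th → E♯.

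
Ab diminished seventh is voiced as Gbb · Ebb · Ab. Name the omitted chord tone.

Ab diminished seventh = Ab, Cb, Ebb, Gbb. The voicing lacks the 3rd (minor 3rd), Cb.

Cb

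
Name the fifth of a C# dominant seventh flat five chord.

C# dominant seventh flat five is built on C#; its 5th is a diminished 5th above the root.
A fifth above C uses the letter G, and the diminished 5th above C# is G.

G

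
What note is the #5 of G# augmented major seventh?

D##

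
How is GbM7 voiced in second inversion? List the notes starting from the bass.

Db, F, Gb, Bb

GbM7 = Gb–Bb–Db–F; second inversion → fifth (Db) lowest.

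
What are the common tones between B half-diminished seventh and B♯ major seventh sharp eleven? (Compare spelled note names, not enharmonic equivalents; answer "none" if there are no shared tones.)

none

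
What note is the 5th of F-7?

C

Root of F-7 = F. The 5th is a perfect 5th: F up a perfect 5th → C.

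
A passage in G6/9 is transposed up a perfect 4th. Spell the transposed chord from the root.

C  E  G  A  D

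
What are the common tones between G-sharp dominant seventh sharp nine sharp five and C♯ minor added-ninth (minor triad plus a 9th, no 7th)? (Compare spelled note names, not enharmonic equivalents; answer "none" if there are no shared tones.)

G-sharp

G-sharp dominant seventh sharp nine sharp five = G-sharp, B-sharp, D-double-sharp, F-sharp, A-double-sharp.
C♯ minor added-ninth = C-sharp, E, G-sharp, D-sharp.
Shared: G-sharp.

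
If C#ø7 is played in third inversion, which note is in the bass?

B

C#ø7 in root position is C♯–E–G–B.
Third inversion places the seventh in the bass, which is B.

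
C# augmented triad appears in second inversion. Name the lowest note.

C# augmented triad in root position is C-sharp–E-sharp–G-double-sharp.
Second inversion places the fifth in the bass, which is G-double-sharp.

G-double-sharp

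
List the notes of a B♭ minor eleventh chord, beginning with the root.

B-flat, D-flat, F, A-flat, C, E-flat

B♭ minor eleventh: minor eleventh on B-flat.
root → B-flat
3rd (minor 3rd) → D-flat
5th (perfect 5th) → F
7th (minor 7th) → A-flat
9th (major 9th) → C
11th (perfect 11th) → E-flat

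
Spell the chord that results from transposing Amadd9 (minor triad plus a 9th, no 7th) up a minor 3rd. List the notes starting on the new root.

Transposed root: A → C (minor 3rd up). So we spell C minor added-ninth:
root → C
3rd (minor 3rd) → Eb
5th (perfect 5th) → G
9th (major 9th) → D

C – Eb – G – D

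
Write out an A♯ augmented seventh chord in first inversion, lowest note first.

In root position, A♯ augmented seventh is A-sharp–C-double-sharp–E-double-sharp–G-sharp.
First inversion puts the third (C-double-sharp) in the bass.

C-double-sharp  E-double-sharp  G-sharp  A-sharp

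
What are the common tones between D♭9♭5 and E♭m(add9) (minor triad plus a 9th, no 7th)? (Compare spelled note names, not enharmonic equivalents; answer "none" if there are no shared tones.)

F, E♭

D♭9♭5: D♭ F A𝄫 C♭ E♭
E♭m(add9): E♭ G♭ B♭ F
Common to both → F, E♭.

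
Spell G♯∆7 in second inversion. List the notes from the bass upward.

G♯∆7 = G#–B#–D#–F##; second inversion → fifth (D#) lowest.

D#, F##, G#, B#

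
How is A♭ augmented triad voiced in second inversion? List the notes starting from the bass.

E A-flat C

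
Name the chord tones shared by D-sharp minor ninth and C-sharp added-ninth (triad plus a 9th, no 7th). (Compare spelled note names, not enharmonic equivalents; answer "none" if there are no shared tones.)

D-sharp minor ninth = D#, F#, A#, C#, E#.
C-sharp added-ninth = C#, E#, G#, D#.
Shared: D#, C#, E#.

D# – C# – E#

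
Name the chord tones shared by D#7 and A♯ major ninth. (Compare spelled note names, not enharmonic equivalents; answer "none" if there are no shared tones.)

D#7 = D#, F##, A#, C#.
A♯ major ninth = A#, C##, E#, G##, B#.
Shared: A#.

A#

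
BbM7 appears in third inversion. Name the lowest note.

A

BbM7 = Bb–D–F–A. Third inversion → seventh in the bass = A.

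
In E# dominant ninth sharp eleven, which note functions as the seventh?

E# dominant ninth sharp eleven is built on E#; its 7th is a minor 7th above the root.
A seventh above E uses the letter D, and the minor 7th above E# is D#.

D#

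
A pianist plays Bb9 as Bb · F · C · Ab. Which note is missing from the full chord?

D

Bb9 = Bb, D, F, Ab, C. The voicing lacks the 3rd (major 3rd), D.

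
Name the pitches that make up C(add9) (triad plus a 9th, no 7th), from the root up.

C – E – G – D

C(add9) is an added-ninth built on C.
root → C
3rd (major 3rd) → E
5th (perfect 5th) → G
9th (major 9th) → D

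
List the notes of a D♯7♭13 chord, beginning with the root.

Root D#, quality dominant seventh flat thirteen:
D# — root
F## — major 3rd
A# — perfect 5th
C# — minor 7th
B — minor 13th

D# F## A# C# B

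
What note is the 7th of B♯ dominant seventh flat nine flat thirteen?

B♯ dominant seventh flat nine flat thirteen is built on B♯; its 7th is a minor 7th above the root.
A seventh above B uses the letter A, and the minor 7th above B♯ is A♯.

A♯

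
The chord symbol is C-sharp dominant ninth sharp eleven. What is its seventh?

C-sharp dominant ninth sharp eleven is built on C#; its 7th is a minor 7th above the root.
A seventh above C uses the letter B, and the minor 7th above C# is B.

B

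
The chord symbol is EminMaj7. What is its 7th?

D#

EminMaj7 is built on E; its 7th is a major 7th above the root.
A seventh above E uses the letter D, and the major 7th above E is D#.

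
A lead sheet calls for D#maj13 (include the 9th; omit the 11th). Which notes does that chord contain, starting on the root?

D#maj13: major thirteenth on D#.
root → D#
3rd (major 3rd) → F##
5th (perfect 5th) → A#
7th (major 7th) → C##
9th (major 9th) → E#
13th (major 13th) → B#

D# F## A# C## E# B#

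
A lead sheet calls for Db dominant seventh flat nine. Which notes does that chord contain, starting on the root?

D-flat F A-flat C-flat E-double-flat

Root D-flat, quality dominant seventh flat nine:
D-flat — root
F — major 3rd
A-flat — perfect 5th
C-flat — minor 7th
E-double-flat — minor 9th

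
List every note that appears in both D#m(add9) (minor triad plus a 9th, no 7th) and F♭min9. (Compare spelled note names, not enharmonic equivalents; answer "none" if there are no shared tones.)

D#m(add9) = D♯, F♯, A♯, E♯.
F♭min9 = F♭, A𝄫, C♭, E𝄫, G♭.
Shared: none.

none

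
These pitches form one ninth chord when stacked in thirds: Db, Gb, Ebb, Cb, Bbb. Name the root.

Cb

Arranged so that each adjacent pair is a third by letter name: Cb – Ebb – Gb – Bbb – Db.
The bottom of that stack, Cb, is the root (this is Cb minor ninth).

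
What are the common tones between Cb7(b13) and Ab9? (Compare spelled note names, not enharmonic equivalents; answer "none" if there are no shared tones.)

Eb, Gb

Cb7(b13): Cb Eb Gb Bbb Abb
Ab9: Ab C Eb Gb Bb
Common to both → Eb, Gb.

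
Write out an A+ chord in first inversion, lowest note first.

A+ = A–C#–E#; first inversion → third (C#) lowest.

C#, E#, A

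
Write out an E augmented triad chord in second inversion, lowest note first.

In root position, E augmented triad is E–G#–B#.
Second inversion puts the fifth (B#) in the bass.

B#, E, G#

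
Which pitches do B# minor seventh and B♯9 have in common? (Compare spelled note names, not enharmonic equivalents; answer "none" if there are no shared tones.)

B# minor seventh: B# D# F## A#
B♯9: B# D## F## A# C##
Common to both → B#, F##, A#.

B#, F##, A#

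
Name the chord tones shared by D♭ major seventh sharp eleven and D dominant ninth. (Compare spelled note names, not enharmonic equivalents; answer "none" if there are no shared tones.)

D♭ major seventh sharp eleven = Db, F, Ab, C, G.
D dominant ninth = D, F#, A, C, E.
Shared: C.

C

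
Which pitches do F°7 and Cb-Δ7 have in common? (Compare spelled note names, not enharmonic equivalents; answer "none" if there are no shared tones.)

F°7 = F, A♭, C♭, E𝄫.
Cb-Δ7 = C♭, E𝄫, G♭, B♭.
Shared: C♭, E𝄫.

C♭ E𝄫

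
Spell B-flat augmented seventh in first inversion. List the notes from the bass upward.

D, F-sharp, A-flat, B-flat

In root position, B-flat augmented seventh is B-flat–D–F-sharp–A-flat.
First inversion puts the third (D) in the bass.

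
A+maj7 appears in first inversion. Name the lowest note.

C#

A+maj7 in root position is A–C#–E#–G#.
First inversion places the third in the bass, which is C#.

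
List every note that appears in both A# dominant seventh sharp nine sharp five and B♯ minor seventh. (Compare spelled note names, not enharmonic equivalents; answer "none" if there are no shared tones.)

A# dominant seventh sharp nine sharp five = A-sharp, C-double-sharp, E-double-sharp, G-sharp, B-double-sharp.
B♯ minor seventh = B-sharp, D-sharp, F-double-sharp, A-sharp.
Shared: A-sharp.

A-sharp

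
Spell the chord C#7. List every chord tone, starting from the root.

Root C#, quality dominant seventh:
- root: C#
- major 3rd: E#
- perfect 5th: G#
- minor 7th: B

C# – E# – G# – B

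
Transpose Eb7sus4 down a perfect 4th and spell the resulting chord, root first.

Bb  Eb  F  Ab

A perfect 4th down from Eb is Bb, so the new chord is Bb dominant seventh suspended fourth.
root → Bb
4th (perfect 4th) → Eb
5th (perfect 5th) → F
7th (minor 7th) → Ab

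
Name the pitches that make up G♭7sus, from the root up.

Gb, Cb, Db, Fb

G♭7sus: dominant seventh suspended fourth on Gb.
- root: Gb
- perfect 4th: Cb
- perfect 5th: Db
- minor 7th: Fb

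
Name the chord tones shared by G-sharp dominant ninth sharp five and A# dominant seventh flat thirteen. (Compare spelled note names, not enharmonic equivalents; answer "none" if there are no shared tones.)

G-sharp dominant ninth sharp five: G-sharp B-sharp D-double-sharp F-sharp A-sharp
A# dominant seventh flat thirteen: A-sharp C-double-sharp E-sharp G-sharp F-sharp
Common to both → G-sharp, F-sharp, A-sharp.

G-sharp, F-sharp, A-sharp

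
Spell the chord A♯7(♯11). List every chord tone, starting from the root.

A# – C## – E# – G# – D##

A♯7(♯11): dominant seventh sharp eleven on A#.
Root: A#
Major 3rd (3rd): C##
Perfect 5th (5th): E#
Minor 7th (7th): G#
Augmented 11th (11th): D##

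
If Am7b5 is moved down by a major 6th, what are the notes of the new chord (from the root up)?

A major 6th down from A is C, so the new chord is C half-diminished seventh.
Root: C
Minor 3rd (3rd): Eb
Diminished 5th (5th): Gb
Minor 7th (7th): Bb

C, Eb, Gb, Bb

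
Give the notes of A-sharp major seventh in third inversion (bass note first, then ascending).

G𝄪, A♯, C𝄪, E♯

In root position, A-sharp major seventh is A♯–C𝄪–E♯–G𝄪.
Third inversion puts the seventh (G𝄪) in the bass.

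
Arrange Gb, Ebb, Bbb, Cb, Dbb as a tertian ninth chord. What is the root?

Cb

Arranged so that each adjacent pair is a third by letter name: Cb – Ebb – Gb – Bbb – Dbb.
The bottom of that stack, Cb, is the root (this is Cb minor seventh flat nine).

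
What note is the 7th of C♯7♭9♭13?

Root of C♯7♭9♭13 = C#. The 7th is a minor 7th: C# up a minor 7th → B.

B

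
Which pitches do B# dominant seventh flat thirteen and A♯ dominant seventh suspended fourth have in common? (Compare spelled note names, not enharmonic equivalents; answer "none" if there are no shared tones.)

B# dominant seventh flat thirteen: B-sharp D-double-sharp F-double-sharp A-sharp G-sharp
A♯ dominant seventh suspended fourth: A-sharp D-sharp E-sharp G-sharp
Common to both → A-sharp, G-sharp.

A-sharp – G-sharp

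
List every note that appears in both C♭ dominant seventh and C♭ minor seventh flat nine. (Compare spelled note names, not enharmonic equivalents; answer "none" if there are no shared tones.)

C-flat, G-flat, B-double-flat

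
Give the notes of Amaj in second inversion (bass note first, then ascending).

E A C♯

Amaj = A–C♯–E; second inversion → fifth (E) lowest.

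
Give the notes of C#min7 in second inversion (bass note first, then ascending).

In root position, C#min7 is C♯–E–G♯–B.
Second inversion puts the fifth (G♯) in the bass.

G♯  B  C♯  E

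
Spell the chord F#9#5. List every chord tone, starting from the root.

F♯ A♯ C𝄪 E G♯

F#9#5 is a dominant ninth sharp five built on F♯.
F♯ — root
A♯ — major 3rd
C𝄪 — augmented 5th
E — minor 7th
G♯ — major 9th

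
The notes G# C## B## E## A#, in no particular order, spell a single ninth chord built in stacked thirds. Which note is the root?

A#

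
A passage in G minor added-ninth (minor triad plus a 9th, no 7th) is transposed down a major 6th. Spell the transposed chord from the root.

G down a major 6th → B-flat. New chord: B-flat minor added-ninth.
- root: B-flat
- minor 3rd: D-flat
- perfect 5th: F
- major 9th: C

B-flat  D-flat  F  C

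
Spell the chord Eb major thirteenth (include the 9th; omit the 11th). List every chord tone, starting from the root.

Eb  G  Bb  D  F  C

Eb major thirteenth: major thirteenth on Eb.
Eb — root
G — major 3rd
Bb — perfect 5th
D — major 7th
F — major 9th
C — major 13th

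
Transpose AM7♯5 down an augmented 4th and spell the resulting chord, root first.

Eb G B D

An augmented 4th down from A is Eb, so the new chord is Eb augmented major seventh.
Eb — root
G — major 3rd
B — augmented 5th
D — major 7th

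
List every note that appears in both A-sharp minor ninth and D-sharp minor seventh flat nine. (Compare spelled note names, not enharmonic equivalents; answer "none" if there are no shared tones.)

A-sharp C-sharp

A-sharp minor ninth: A-sharp C-sharp E-sharp G-sharp B-sharp
D-sharp minor seventh flat nine: D-sharp F-sharp A-sharp C-sharp E
Common to both → A-sharp, C-sharp.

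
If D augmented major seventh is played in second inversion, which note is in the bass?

D augmented major seventh = D–F-sharp–A-sharp–C-sharp. Second inversion → fifth in the bass = A-sharp.

A-sharp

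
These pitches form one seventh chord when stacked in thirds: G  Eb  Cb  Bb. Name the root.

Cb

Stacking in thirds gives Cb – Eb – G – Bb, so Cb is the root — Cb augmented major seventh.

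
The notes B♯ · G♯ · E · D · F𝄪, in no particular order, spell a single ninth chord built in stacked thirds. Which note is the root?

E

Arranged so that each adjacent pair is a third by letter name: E – G♯ – B♯ – D – F𝄪.
The bottom of that stack, E, is the root (this is E dominant seventh sharp nine sharp five).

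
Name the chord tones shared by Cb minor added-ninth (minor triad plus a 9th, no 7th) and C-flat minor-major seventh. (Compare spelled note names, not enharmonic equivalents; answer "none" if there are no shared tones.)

Cb minor added-ninth = C-flat, E-double-flat, G-flat, D-flat.
C-flat minor-major seventh = C-flat, E-double-flat, G-flat, B-flat.
Shared: C-flat, E-double-flat, G-flat.

C-flat, E-double-flat, G-flat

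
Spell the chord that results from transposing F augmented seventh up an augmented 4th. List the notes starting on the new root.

B, D-sharp, F-double-sharp, A

An augmented 4th up from F is B, so the new chord is B augmented seventh.
B — root
D-sharp — major 3rd
F-double-sharp — augmented 5th
A — minor 7th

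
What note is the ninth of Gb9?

Ab

Root of Gb9 = Gb. The 9th is a major 9th: Gb up a major 9th → Ab.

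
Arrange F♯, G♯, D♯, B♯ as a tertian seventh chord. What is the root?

G♯

Stacking in thirds gives G♯ – B♯ – D♯ – F♯, so G♯ is the root — G♯ dominant seventh.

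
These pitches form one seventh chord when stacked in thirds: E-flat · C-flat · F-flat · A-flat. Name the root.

Arranged so that each adjacent pair is a third by letter name: F-flat – A-flat – C-flat – E-flat.
The bottom of that stack, F-flat, is the root (this is F-flat major seventh).

F-flat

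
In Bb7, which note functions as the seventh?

Root of Bb7 = Bb. The 7th is a minor 7th: Bb up a minor 7th → Ab.

Ab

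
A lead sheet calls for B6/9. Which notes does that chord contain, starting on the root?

B6/9: six-nine on B.
Root: B
Major 3rd (3rd): D#
Perfect 5th (5th): F#
Major 6th (6th): G#
Major 9th (9th): C#

B, D#, F#, G#, C#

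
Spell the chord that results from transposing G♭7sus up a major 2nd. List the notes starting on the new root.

Gb up a major 2nd → Ab. New chord: Ab dominant seventh suspended fourth.
Ab — root
Db — perfect 4th
Eb — perfect 5th
Gb — minor 7th

Ab – Db – Eb – Gb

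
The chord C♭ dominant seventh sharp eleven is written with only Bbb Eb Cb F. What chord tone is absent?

Gb

C♭ dominant seventh sharp eleven = Cb, Eb, Gb, Bbb, F. The voicing lacks the 5th (perfect 5th), Gb.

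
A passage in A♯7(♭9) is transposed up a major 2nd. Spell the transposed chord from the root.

Transposed root: A# → B# (major 2nd up). So we spell B# dominant seventh flat nine:
- root: B#
- major 3rd: D##
- perfect 5th: F##
- minor 7th: A#
- minor 9th: C#

B#  D##  F##  A#  C#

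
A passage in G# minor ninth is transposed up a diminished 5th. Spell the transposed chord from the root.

G♯ up a diminished 5th → D. New chord: D minor ninth.
Root: D
Minor 3rd (3rd): F
Perfect 5th (5th): A
Minor 7th (7th): C
Major 9th (9th): E

D, F, A, C, E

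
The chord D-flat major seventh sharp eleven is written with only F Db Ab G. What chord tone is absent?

C

D-flat major seventh sharp eleven = Db, F, Ab, C, G. The voicing lacks the 7th (major 7th), C.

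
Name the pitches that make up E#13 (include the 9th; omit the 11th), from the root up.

E#, G##, B#, D#, F##, C##

Root E#, quality dominant thirteenth:
E# — root
G## — major 3rd
B# — perfect 5th
D# — minor 7th
F## — major 9th
C## — major 13th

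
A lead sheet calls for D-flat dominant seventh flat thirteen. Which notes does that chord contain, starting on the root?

Db  F  Ab  Cb  Bbb

D-flat dominant seventh flat thirteen is a dominant seventh flat thirteen built on Db.
root → Db
3rd (major 3rd) → F
5th (perfect 5th) → Ab
7th (minor 7th) → Cb
13th (minor 13th) → Bbb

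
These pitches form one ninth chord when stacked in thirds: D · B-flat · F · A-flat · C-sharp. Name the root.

B-flat

Arranged so that each adjacent pair is a third by letter name: B-flat – D – F – A-flat – C-sharp.
The bottom of that stack, B-flat, is the root (this is B-flat dominant seventh sharp nine).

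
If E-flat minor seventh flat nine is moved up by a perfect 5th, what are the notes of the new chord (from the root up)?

B-flat – D-flat – F – A-flat – C-flat

E-flat up a perfect 5th → B-flat. New chord: B-flat minor seventh flat nine.
- root: B-flat
- minor 3rd: D-flat
- perfect 5th: F
- minor 7th: A-flat
- minor 9th: C-flat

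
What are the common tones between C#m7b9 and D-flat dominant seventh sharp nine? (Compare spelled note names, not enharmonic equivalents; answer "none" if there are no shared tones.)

E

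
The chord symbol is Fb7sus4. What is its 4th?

Fb7sus4 is built on F♭; its 4th is a perfect 4th above the root.
A fourth above F uses the letter B, and the perfect 4th above F♭ is B𝄫.

B𝄫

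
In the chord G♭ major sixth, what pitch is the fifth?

Root of G♭ major sixth = G♭. The 5th is a perfect 5th: G♭ up a perfect 5th → D♭.

D♭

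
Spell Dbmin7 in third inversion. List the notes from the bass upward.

Dbmin7 = Db–Fb–Ab–Cb; third inversion → seventh (Cb) lowest.

Cb – Db – Fb – Ab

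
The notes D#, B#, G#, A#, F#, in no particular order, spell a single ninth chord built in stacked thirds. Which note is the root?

Stacking in thirds gives G# – B# – D# – F# – A#, so G# is the root — G# dominant ninth.

G#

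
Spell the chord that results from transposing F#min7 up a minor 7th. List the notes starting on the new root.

E, G, B, D

F# up a minor 7th → E. New chord: E minor seventh.
E — root
G — minor 3rd
B — perfect 5th
D — minor 7th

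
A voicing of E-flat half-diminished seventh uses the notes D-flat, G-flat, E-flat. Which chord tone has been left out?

B-double-flat

E-flat half-diminished seventh = E-flat, G-flat, B-double-flat, D-flat. The voicing lacks the 5th (diminished 5th), B-double-flat.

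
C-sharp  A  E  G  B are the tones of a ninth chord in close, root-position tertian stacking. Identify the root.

A

Arranged so that each adjacent pair is a third by letter name: A – C-sharp – E – G – B.
The bottom of that stack, A, is the root (this is A dominant ninth).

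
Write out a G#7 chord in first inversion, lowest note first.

B#  D#  F#  G#

G#7 = G#–B#–D#–F#; first inversion → third (B#) lowest.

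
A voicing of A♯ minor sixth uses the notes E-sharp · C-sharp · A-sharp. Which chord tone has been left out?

The full A♯ minor sixth chord is A-sharp, C-sharp, E-sharp, F-double-sharp.
Comparing with the voicing, the major 6th (6th) — F-double-sharp — is absent.

F-double-sharp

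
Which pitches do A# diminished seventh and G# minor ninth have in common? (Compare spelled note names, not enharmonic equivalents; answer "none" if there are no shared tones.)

A-sharp

A# diminished seventh = A-sharp, C-sharp, E, G.
G# minor ninth = G-sharp, B, D-sharp, F-sharp, A-sharp.
Shared: A-sharp.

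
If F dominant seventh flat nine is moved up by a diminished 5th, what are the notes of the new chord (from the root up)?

F up a diminished 5th → C-flat. New chord: C-flat dominant seventh flat nine.
Root: C-flat
Major 3rd (3rd): E-flat
Perfect 5th (5th): G-flat
Minor 7th (7th): B-double-flat
Minor 9th (9th): D-double-flat

C-flat – E-flat – G-flat – B-double-flat – D-double-flat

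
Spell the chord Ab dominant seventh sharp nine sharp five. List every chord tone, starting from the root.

A-flat – C – E – G-flat – B

Ab dominant seventh sharp nine sharp five: dominant seventh sharp nine sharp five on A-flat.
- root: A-flat
- major 3rd: C
- augmented 5th: E
- minor 7th: G-flat
- augmented 9th: B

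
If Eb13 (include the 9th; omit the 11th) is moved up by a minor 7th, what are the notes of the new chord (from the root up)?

Db  F  Ab  Cb  Eb  Bb

A minor 7th up from Eb is Db, so the new chord is Db dominant thirteenth.
Root: Db
Major 3rd (3rd): F
Perfect 5th (5th): Ab
Minor 7th (7th): Cb
Major 9th (9th): Eb
Major 13th (13th): Bb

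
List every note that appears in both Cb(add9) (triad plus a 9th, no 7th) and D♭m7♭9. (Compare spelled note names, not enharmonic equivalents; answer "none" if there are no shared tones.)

Cb – Db

Cb(add9): Cb Eb Gb Db
D♭m7♭9: Db Fb Ab Cb Ebb
Common to both → Cb, Db.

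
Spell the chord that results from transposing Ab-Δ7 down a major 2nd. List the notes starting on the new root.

Ab down a major 2nd → Gb. New chord: Gb minor-major seventh.
root → Gb
3rd (minor 3rd) → Bbb
5th (perfect 5th) → Db
7th (major 7th) → F

Gb, Bbb, Db, F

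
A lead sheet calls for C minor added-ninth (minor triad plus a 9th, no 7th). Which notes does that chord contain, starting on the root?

Root C, quality minor added-ninth:
Root: C
Minor 3rd (3rd): Eb
Perfect 5th (5th): G
Major 9th (9th): D

C  Eb  G  D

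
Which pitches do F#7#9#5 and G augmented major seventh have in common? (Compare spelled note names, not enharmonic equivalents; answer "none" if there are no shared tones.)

F♯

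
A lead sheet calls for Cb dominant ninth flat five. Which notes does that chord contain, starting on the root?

C-flat, E-flat, G-double-flat, B-double-flat, D-flat

Root C-flat, quality dominant ninth flat five:
C-flat — root
E-flat — major 3rd
G-double-flat — diminished 5th
B-double-flat — minor 7th
D-flat — major 9th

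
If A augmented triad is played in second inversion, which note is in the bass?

A augmented triad = A–C-sharp–E-sharp. Second inversion → fifth in the bass = E-sharp.

E-sharp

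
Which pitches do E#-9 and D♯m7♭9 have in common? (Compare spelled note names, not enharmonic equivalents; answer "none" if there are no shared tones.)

D#

E#-9 = E#, G#, B#, D#, F##.
D♯m7♭9 = D#, F#, A#, C#, E.
Shared: D#.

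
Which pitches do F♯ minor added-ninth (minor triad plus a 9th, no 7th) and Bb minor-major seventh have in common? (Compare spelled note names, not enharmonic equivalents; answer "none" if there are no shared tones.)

A

F♯ minor added-ninth = F-sharp, A, C-sharp, G-sharp.
Bb minor-major seventh = B-flat, D-flat, F, A.
Shared: A.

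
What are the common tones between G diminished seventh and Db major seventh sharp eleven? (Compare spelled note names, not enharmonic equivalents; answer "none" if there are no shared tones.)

G  D-flat

G diminished seventh = G, B-flat, D-flat, F-flat.
Db major seventh sharp eleven = D-flat, F, A-flat, C, G.
Shared: G, D-flat.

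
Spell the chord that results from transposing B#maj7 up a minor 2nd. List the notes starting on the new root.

C#  E#  G#  B#

B# up a minor 2nd → C#. New chord: C# major seventh.
- root: C#
- major 3rd: E#
- perfect 5th: G#
- major 7th: B#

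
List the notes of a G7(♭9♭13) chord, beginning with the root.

G B D F A♭ E♭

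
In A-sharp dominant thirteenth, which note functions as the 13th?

Root of A-sharp dominant thirteenth = A#. The 13th is a major 13th: A# up a major 13th → F##.

F##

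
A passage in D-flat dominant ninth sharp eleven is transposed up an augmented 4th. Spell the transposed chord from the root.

G, B, D, F, A, C#

Transposed root: Db → G (augmented 4th up). So we spell G dominant ninth sharp eleven:
G — root
B — major 3rd
D — perfect 5th
F — minor 7th
A — major 9th
C# — augmented 11th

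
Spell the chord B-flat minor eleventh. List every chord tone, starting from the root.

B-flat  D-flat  F  A-flat  C  E-flat

B-flat minor eleventh: minor eleventh on B-flat.
B-flat — root
D-flat — minor 3rd
F — perfect 5th
A-flat — minor 7th
C — major 9th
E-flat — perfect 11th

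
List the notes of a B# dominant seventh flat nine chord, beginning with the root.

Root B#, quality dominant seventh flat nine:
Root: B#
Major 3rd (3rd): D##
Perfect 5th (5th): F##
Minor 7th (7th): A#
Minor 9th (9th): C#

B#, D##, F##, A#, C#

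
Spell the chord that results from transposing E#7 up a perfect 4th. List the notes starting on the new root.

A# – C## – E# – G#

Transposed root: E# → A# (perfect 4th up). So we spell A# dominant seventh:
Root: A#
Major 3rd (3rd): C##
Perfect 5th (5th): E#
Minor 7th (7th): G#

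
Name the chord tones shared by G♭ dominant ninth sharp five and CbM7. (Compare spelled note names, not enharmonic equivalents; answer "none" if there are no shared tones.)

Gb  Bb

G♭ dominant ninth sharp five: Gb Bb D Fb Ab
CbM7: Cb Eb Gb Bb
Common to both → Gb, Bb.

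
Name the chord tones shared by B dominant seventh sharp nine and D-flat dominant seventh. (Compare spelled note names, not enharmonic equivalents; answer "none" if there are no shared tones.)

none

B dominant seventh sharp nine = B, D♯, F♯, A, C𝄪.
D-flat dominant seventh = D♭, F, A♭, C♭.
Shared: none.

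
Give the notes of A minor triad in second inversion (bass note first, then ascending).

E  A  C

In root position, A minor triad is A–C–E.
Second inversion puts the fifth (E) in the bass.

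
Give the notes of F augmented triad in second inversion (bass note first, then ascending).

C-sharp, F, A

In root position, F augmented triad is F–A–C-sharp.
Second inversion puts the fifth (C-sharp) in the bass.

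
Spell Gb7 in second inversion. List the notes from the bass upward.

In root position, Gb7 is Gb–Bb–Db–Fb.
Second inversion puts the fifth (Db) in the bass.

Db  Fb  Gb  Bb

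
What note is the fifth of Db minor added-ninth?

Db minor added-ninth is built on D-flat; its 5th is a perfect 5th above the root.
A fifth above D uses the letter A, and the perfect 5th above D-flat is A-flat.

A-flat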